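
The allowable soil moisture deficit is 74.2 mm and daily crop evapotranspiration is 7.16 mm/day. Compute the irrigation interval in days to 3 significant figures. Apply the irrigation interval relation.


Approach: apply the irrigation interval relation, interval = SMD / ETc.
interval = 74.2 / 7.16 = 10.4 days
Therefore the irrigation interval = 10.4 days.


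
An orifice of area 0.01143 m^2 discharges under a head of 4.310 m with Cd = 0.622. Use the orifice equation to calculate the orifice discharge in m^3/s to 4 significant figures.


Approach: apply the orifice equation, Q = Cd*A*sqrt(2*g*h).
Q = 0.622 * 0.01143 * sqrt(2*9.81*4.310) = 0.06538 m^3/s
Therefore the orifice discharge = 0.06538 m^3/s.


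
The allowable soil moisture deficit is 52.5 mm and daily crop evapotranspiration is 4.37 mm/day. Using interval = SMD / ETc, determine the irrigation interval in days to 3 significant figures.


interval = 52.5 / 4.37 = 12.0 days
Therefore the irrigation interval = 12.0 days.


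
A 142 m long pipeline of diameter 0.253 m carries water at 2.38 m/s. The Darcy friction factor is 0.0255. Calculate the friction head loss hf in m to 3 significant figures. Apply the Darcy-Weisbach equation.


Approach: apply the Darcy-Weisbach equation, hf = f*(L/D)*(v^2/(2g)).
hf = 0.0255 * (142/0.253) * (2.38^2 / (2*9.81))
hf = 4.13 m
Therefore the friction head loss hf = 4.13 m.


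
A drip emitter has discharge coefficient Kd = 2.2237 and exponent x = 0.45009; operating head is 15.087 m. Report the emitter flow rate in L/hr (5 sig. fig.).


Approach: apply the emitter characteristic equation, q = Kd * h^x.
q = 2.2237 * 15.087^0.45009 = 7.5432 L/hr
Therefore the emitter flow rate = 7.5432 L/hr.


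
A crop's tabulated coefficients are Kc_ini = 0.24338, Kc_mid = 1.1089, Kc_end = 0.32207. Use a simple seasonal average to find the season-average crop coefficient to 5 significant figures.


Approach: apply a simple seasonal average, Kc_avg = (Kc_ini + Kc_mid + Kc_end)/3.
Kc_avg = (0.24338 + 1.1089 + 0.32207)/3 = 0.55812
Therefore the season-average crop coefficient = 0.55812.


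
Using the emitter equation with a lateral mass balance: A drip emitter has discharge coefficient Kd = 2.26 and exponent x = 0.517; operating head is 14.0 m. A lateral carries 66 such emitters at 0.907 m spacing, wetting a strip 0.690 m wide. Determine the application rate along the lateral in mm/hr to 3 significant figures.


Approach: apply the emitter equation with a lateral mass balance, q = Kd*h^x; Q = n*q; rate = Q/(n*spacing*width).
Step 1 — single emitter flow (q = Kd*h^x):
  q = 2.26 * 14.0^0.517 = 8.8442 L/hr
Step 2 — total lateral flow: Q = 66 * 8.8442 = 583.71 L/hr
Step 3 — wetted area: A = 66 * 0.907 * 0.690 = 41.305 m^2
Step 4 — application rate: Q/A = 583.71/41.305 = 14.1 mm/hr
Therefore the application rate along the lateral = 14.1 mm/hr.


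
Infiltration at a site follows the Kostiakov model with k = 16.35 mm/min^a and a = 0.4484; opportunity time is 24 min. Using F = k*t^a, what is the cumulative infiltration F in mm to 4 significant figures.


F = 16.35 * 24^0.4484 = 67.98 mm
Therefore the cumulative infiltration F = 67.98 mm.


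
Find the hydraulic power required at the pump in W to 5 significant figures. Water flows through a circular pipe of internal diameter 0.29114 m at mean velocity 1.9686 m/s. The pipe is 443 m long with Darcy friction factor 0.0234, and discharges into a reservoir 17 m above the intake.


Approach: apply continuity + Darcy-Weisbach + hydraulic power, Q = A*v; hf = f*(L/D)*(v^2/(2g)); H = static + hf; P = rho*g*Q*H.
Step 1 — flow rate (continuity, Q = A*v):
  A = pi*(0.29114/2)^2 = 0.06657231 m^2
  Q = 0.06657231 * 1.9686 = 0.1310543 m^3/s
Step 2 — friction head loss (Darcy-Weisbach):
  hf = 0.0234 * (443/0.29114) * (1.9686^2 / (2*9.81))
  hf = 7.032887 m
Step 3 — total head: H = 17 + 7.032887 = 24.03289 m
Step 4 — hydraulic power (P = rho*g*Q*H):
  P = 1000 * 9.81 * 0.1310543 * 24.03289 = 30898 W
Therefore the hydraulic power required at the pump = 30898 W.


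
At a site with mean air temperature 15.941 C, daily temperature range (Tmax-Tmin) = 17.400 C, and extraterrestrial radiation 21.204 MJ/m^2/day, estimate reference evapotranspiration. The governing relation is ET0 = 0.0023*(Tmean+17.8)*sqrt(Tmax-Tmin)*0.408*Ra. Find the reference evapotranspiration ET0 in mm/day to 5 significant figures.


ET0 = 0.0023*(15.941+17.8)*sqrt(17.400)*0.408*21.204 = 2.8005 mm/day
Therefore the reference evapotranspiration ET0 = 2.8005 mm/day.


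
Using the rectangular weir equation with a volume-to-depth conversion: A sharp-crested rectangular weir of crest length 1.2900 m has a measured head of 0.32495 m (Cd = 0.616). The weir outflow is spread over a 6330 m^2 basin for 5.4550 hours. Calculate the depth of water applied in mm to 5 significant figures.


Approach: apply the rectangular weir equation with a volume-to-depth conversion, Q = (2/3)*Cd*L*sqrt(2g)*H^1.5; d = Q*t/A * 1000.
Step 1 — weir discharge:
  Q = (2/3)*0.616*1.2900*sqrt(2*9.81)*0.32495^1.5 = 0.4346638 m^3/s
Step 2 — volume: V = 0.4346638 * 5.4550*3600 = 8535.928 m^3
Step 3 — depth: d = V/A * 1000 = 8535.928/6330 * 1000 = 1348.5 mm
Therefore the depth of water applied = 1348.5 mm.


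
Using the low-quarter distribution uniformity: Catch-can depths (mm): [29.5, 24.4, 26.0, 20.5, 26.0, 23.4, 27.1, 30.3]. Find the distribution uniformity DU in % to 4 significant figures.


Approach: apply the low-quarter distribution uniformity, DU = (mean of lowest quarter of readings / overall mean)*100.
sorted lowest 2 of 8: [20.5, 23.4] -> mean = 21.9500 mm
overall mean = 25.9000 mm
DU = (21.9500/25.9000)*100 = 84.75 %
Therefore the distribution uniformity DU = 84.75 %.


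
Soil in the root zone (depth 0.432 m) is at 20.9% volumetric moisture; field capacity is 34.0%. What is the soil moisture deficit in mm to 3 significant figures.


Approach: apply the soil moisture deficit relation, SMD = (FC - theta)/100 * depth * 1000.
SMD = (34.0 - 20.9)/100 * 0.432 * 1000 = 56.6 mm
Therefore the soil moisture deficit = 56.6 mm.


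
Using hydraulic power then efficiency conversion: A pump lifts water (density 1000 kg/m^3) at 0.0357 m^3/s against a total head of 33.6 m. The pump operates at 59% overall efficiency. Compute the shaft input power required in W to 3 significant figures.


Approach: apply hydraulic power then efficiency conversion, P = rho*g*Q*H; P_in = P/eta.
Step 1 — hydraulic power (P = rho*g*Q*H):
  P = 1000 * 9.81 * 0.0357 * 33.6 = 11767 W
Step 2 — input power: P_in = P/eta = 11767 / 0.59 = 19900 W
Therefore the shaft input power required = 19900 W.


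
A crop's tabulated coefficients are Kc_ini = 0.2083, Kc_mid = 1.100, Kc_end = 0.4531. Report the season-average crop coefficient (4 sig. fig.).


Approach: apply a simple seasonal average, Kc_avg = (Kc_ini + Kc_mid + Kc_end)/3.
Kc_avg = (0.2083 + 1.100 + 0.4531)/3 = 0.5871
Therefore the season-average crop coefficient = 0.5871.


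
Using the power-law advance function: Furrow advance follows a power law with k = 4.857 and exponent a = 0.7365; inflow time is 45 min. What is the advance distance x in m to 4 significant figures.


Approach: apply the power-law advance function, x = k*t^a.
x = 4.857 * 45^0.7365 = 80.16 m
Therefore the advance distance x = 80.16 m.


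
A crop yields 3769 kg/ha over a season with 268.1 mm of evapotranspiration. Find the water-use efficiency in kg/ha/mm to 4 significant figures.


Approach: apply the water-use efficiency ratio, WUE = yield/ET.
WUE = 3769 / 268.1 = 14.06 kg/ha/mm
Therefore the water-use efficiency = 14.06 kg/ha/mm.


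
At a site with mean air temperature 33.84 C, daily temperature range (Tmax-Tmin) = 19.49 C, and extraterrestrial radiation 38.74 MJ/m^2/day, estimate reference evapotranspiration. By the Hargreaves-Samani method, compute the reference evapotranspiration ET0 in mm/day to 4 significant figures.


Approach: apply the Hargreaves-Samani method, ET0 = 0.0023*(Tmean+17.8)*sqrt(Tmax-Tmin)*0.408*Ra.
ET0 = 0.0023*(33.84+17.8)*sqrt(19.49)*0.408*38.74 = 8.288 mm/day
Therefore the reference evapotranspiration ET0 = 8.288 mm/day.


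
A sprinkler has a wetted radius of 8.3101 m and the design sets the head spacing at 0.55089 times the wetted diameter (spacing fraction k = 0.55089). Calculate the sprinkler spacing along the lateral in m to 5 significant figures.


Approach: apply the sprinkler spacing rule (spacing as a fraction of wetted diameter), S = k*(2*R).
S = 0.55089 * (2 * 8.3101) = 9.1559 m
Therefore the sprinkler spacing along the lateral = 9.1559 m.


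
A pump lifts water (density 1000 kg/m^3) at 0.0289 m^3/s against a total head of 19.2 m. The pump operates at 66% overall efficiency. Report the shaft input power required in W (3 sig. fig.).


Approach: apply hydraulic power then efficiency conversion, P = rho*g*Q*H; P_in = P/eta.
Step 1 — hydraulic power (P = rho*g*Q*H):
  P = 1000 * 9.81 * 0.0289 * 19.2 = 5443.4 W
Step 2 — input power: P_in = P/eta = 5443.4 / 0.66 = 8250 W
Therefore the shaft input power required = 8250 W.


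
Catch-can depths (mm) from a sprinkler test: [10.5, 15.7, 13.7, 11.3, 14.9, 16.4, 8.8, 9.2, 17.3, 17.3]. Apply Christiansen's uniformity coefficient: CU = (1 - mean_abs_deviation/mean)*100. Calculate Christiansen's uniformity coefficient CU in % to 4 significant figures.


mean = 13.5100 mm
mean |d_i - mean| = 2.84800 mm
CU = (1 - 2.84800/13.5100)*100 = 78.92 %
Therefore Christiansen's uniformity coefficient CU = 78.92 %.


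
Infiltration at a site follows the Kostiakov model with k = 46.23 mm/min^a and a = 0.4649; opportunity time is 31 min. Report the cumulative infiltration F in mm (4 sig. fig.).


Approach: apply the Kostiakov infiltration equation, F = k*t^a.
F = 46.23 * 31^0.4649 = 228.2 mm
Therefore the cumulative infiltration F = 228.2 mm.


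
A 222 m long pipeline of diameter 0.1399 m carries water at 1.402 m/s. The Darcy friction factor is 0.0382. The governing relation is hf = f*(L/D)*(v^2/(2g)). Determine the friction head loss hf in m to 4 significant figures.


hf = 0.0382 * (222/0.1399) * (1.402^2 / (2*9.81))
hf = 6.073 m
Therefore the friction head loss hf = 6.073 m.


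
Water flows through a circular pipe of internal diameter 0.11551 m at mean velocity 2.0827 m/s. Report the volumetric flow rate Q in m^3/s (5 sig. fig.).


Approach: apply the continuity equation for pipe flow, Q = A * v with A = pi*(D/2)^2.
A = pi*(0.11551/2)^2 = 0.01047922 m^2
Q = 0.01047922 * 2.0827 = 0.021825 m^3/s
Therefore the volumetric flow rate Q = 0.021825 m^3/s.


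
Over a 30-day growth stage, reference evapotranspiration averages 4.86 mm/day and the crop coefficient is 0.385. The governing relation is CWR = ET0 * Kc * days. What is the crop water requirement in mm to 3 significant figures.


CWR = 4.86 * 0.385 * 30 = 56.1 mm
Therefore the crop water requirement = 56.1 mm.


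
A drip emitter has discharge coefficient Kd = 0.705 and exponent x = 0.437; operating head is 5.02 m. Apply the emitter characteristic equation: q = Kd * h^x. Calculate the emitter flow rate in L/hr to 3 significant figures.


q = 0.705 * 5.02^0.437 = 1.43 L/hr
Therefore the emitter flow rate = 1.43 L/hr.


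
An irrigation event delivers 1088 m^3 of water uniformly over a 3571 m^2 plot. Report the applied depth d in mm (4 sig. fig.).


Approach: apply depth from volume over area, d = (V/A)*1000.
d = (1088 / 3571) * 1000 = 304.7 mm
Therefore the applied depth d = 304.7 mm.


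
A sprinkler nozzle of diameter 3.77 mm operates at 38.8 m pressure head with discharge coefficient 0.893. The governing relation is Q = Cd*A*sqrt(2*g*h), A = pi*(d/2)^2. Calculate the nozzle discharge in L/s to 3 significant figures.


A = pi*(3.77e-3/2)^2 = 1.1163e-05 m^2
Q = 0.893 * 1.1163e-05 * sqrt(2*9.81*38.8) * 1000 = 0.275 L/s
Therefore the nozzle discharge = 0.275 L/s.


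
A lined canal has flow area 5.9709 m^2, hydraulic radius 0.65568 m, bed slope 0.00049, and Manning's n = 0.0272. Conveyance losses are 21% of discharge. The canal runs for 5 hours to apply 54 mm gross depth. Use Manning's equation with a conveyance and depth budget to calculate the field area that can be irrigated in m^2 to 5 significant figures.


Approach: apply Manning's equation with a conveyance and depth budget, Q = (1/n)*A*R^(2/3)*S^(1/2); Q_field = Q*(1-loss); Area = Q_field*t/(d/1000).
Step 1 — canal discharge (Manning's equation):
  Q = (1/0.0272) * 5.9709 * 0.65568^(2/3) * 0.00049^(1/2) = 3.667445 m^3/s
Step 2 — delivered flow: Q_field = 3.667445*(1 - 21/100) = 2.897281 m^3/s
Step 3 — volume delivered: V = 2.897281 * 5*3600 = 52151.06 m^3
Step 4 — area served: A = V / (depth/1000) = 52151.06 / 0.054 = 965760 m^2
Therefore the field area that can be irrigated = 965760 m^2.


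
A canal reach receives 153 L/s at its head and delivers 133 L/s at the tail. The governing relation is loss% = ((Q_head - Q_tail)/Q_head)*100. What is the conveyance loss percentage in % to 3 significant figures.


loss = ((153 - 133)/153)*100 = 13.1 %
Therefore the conveyance loss percentage = 13.1 %.


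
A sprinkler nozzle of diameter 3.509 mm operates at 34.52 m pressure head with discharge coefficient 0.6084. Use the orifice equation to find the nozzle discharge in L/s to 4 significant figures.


Approach: apply the orifice equation, Q = Cd*A*sqrt(2*g*h), A = pi*(d/2)^2.
A = pi*(3.509e-3/2)^2 = 9.67067e-06 m^2
Q = 0.6084 * 9.67067e-06 * sqrt(2*9.81*34.52) * 1000 = 0.1531 L/s
Therefore the nozzle discharge = 0.1531 L/s.


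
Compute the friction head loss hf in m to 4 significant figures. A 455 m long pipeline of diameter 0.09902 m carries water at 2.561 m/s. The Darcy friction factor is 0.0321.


Approach: apply the Darcy-Weisbach equation, hf = f*(L/D)*(v^2/(2g)).
hf = 0.0321 * (455/0.09902) * (2.561^2 / (2*9.81))
hf = 49.31 m
Therefore the friction head loss hf = 49.31 m.


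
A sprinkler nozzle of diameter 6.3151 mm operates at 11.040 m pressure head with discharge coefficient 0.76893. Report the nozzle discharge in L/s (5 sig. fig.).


Approach: apply the orifice equation, Q = Cd*A*sqrt(2*g*h), A = pi*(d/2)^2.
A = pi*(6.3151e-3/2)^2 = 3.132206e-05 m^2
Q = 0.76893 * 3.132206e-05 * sqrt(2*9.81*11.040) * 1000 = 0.35446 L/s
Therefore the nozzle discharge = 0.35446 L/s.


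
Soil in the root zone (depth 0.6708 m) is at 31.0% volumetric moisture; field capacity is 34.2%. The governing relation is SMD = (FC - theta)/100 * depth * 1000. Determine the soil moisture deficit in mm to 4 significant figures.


SMD = (34.2 - 31.0)/100 * 0.6708 * 1000 = 21.47 mm
Therefore the soil moisture deficit = 21.47 mm.


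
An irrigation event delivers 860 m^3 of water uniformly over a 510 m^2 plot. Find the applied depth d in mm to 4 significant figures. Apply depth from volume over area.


Approach: apply depth from volume over area, d = (V/A)*1000.
d = (860 / 510) * 1000 = 1686 mm
Therefore the applied depth d = 1686 mm.


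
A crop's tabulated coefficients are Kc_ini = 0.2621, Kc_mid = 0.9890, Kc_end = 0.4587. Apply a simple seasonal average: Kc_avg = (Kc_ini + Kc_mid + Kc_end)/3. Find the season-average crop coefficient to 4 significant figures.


Kc_avg = (0.2621 + 0.9890 + 0.4587)/3 = 0.5699
Therefore the season-average crop coefficient = 0.5699.


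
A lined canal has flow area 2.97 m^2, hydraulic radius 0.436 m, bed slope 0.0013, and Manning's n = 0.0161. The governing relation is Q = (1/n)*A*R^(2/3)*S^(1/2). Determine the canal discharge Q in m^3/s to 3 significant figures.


Q = (1/0.0161) * 2.97 * 0.436^(2/3) * 0.0013^(1/2) = 3.82 m^3/s
Therefore the canal discharge Q = 3.82 m^3/s.


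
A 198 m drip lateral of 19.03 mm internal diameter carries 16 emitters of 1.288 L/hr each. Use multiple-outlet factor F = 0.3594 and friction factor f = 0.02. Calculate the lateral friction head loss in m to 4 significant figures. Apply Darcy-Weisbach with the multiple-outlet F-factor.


Approach: apply Darcy-Weisbach with the multiple-outlet F-factor, Q = n*q/(3600*1000) m^3/s; v = Q/A; hf = F*f*(L/D)*(v^2/(2g)).
Q = 16*1.288/(3600*1000) = 5.72444e-06 m^3/s
A = pi*(19.03e-3/2)^2 = 2.84425e-04 m^2, so v = Q/A = 0.0201264 m/s
hf = 0.3594*0.02*(198/0.01903)*(0.0201264^2/(2*9.81)) = 0.001544 m
Therefore the lateral friction head loss = 0.001544 m.


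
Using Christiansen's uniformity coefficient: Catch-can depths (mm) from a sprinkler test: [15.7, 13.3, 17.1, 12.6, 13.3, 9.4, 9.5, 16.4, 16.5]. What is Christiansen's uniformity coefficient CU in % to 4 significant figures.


Approach: apply Christiansen's uniformity coefficient, CU = (1 - mean_abs_deviation/mean)*100.
mean = 13.7556 mm
mean |d_i - mean| = 2.37284 mm
CU = (1 - 2.37284/13.7556)*100 = 82.75 %
Therefore Christiansen's uniformity coefficient CU = 82.75 %.


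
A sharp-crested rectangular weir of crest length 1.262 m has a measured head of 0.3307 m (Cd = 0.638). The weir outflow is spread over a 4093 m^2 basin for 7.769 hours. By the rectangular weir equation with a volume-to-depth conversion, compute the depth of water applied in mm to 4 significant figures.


Approach: apply the rectangular weir equation with a volume-to-depth conversion, Q = (2/3)*Cd*L*sqrt(2g)*H^1.5; d = Q*t/A * 1000.
Step 1 — weir discharge:
  Q = (2/3)*0.638*1.262*sqrt(2*9.81)*0.3307^1.5 = 0.452157 m^3/s
Step 2 — volume: V = 0.452157 * 7.769*3600 = 12646.1 m^3
Step 3 — depth: d = V/A * 1000 = 12646.1/4093 * 1000 = 3090 mm
Therefore the depth of water applied = 3090 mm.


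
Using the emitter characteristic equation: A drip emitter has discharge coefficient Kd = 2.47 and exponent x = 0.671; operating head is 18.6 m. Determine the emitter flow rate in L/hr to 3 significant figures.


Approach: apply the emitter characteristic equation, q = Kd * h^x.
q = 2.47 * 18.6^0.671 = 17.6 L/hr
Therefore the emitter flow rate = 17.6 L/hr.


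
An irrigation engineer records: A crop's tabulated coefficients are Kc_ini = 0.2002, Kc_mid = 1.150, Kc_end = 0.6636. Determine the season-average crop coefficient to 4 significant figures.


Approach: apply a simple seasonal average, Kc_avg = (Kc_ini + Kc_mid + Kc_end)/3.
Kc_avg = (0.2002 + 1.150 + 0.6636)/3 = 0.6713
Therefore the season-average crop coefficient = 0.6713.


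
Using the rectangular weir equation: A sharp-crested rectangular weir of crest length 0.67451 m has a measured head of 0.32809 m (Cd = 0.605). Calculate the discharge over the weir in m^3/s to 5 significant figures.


Approach: apply the rectangular weir equation, Q = (2/3)*Cd*L*sqrt(2g)*H^1.5.
Q = (2/3)*0.605*0.67451*sqrt(2*9.81)*0.32809^1.5 = 0.22646 m^3/s
Therefore the discharge over the weir = 0.22646 m^3/s.


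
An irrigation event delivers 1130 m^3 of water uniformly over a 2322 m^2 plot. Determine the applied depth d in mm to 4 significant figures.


Approach: apply depth from volume over area, d = (V/A)*1000.
d = (1130 / 2322) * 1000 = 486.6 mm
Therefore the applied depth d = 486.6 mm.


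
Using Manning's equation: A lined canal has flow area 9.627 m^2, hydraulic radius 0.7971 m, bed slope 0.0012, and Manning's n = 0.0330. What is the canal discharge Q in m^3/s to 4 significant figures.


Approach: apply Manning's equation, Q = (1/n)*A*R^(2/3)*S^(1/2).
Q = (1/0.0330) * 9.627 * 0.7971^(2/3) * 0.0012^(1/2) = 8.688 m^3/s
Therefore the canal discharge Q = 8.688 m^3/s.


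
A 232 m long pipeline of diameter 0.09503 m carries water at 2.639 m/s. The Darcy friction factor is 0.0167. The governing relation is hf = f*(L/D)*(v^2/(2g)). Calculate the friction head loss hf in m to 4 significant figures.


hf = 0.0167 * (232/0.09503) * (2.639^2 / (2*9.81))
hf = 14.47 m
Therefore the friction head loss hf = 14.47 m.


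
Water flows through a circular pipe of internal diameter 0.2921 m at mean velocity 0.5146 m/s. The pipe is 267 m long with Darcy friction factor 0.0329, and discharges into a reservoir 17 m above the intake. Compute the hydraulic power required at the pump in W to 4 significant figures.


Approach: apply continuity + Darcy-Weisbach + hydraulic power, Q = A*v; hf = f*(L/D)*(v^2/(2g)); H = static + hf; P = rho*g*Q*H.
Step 1 — flow rate (continuity, Q = A*v):
  A = pi*(0.2921/2)^2 = 0.0670121 m^2
  Q = 0.0670121 * 0.5146 = 0.0344844 m^3/s
Step 2 — friction head loss (Darcy-Weisbach):
  hf = 0.0329 * (267/0.2921) * (0.5146^2 / (2*9.81))
  hf = 0.405897 m
Step 3 — total head: H = 17 + 0.405897 = 17.4059 m
Step 4 — hydraulic power (P = rho*g*Q*H):
  P = 1000 * 9.81 * 0.0344844 * 17.4059 = 5888 W
Therefore the hydraulic power required at the pump = 5888 W.


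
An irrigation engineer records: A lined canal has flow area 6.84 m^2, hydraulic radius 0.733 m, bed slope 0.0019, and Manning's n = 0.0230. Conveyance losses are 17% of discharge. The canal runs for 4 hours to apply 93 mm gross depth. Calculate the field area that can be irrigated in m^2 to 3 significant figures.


Approach: apply Manning's equation with a conveyance and depth budget, Q = (1/n)*A*R^(2/3)*S^(1/2); Q_field = Q*(1-loss); Area = Q_field*t/(d/1000).
Step 1 — canal discharge (Manning's equation):
  Q = (1/0.0230) * 6.84 * 0.733^(2/3) * 0.0019^(1/2) = 10.538 m^3/s
Step 2 — delivered flow: Q_field = 10.538*(1 - 17/100) = 8.7469 m^3/s
Step 3 — volume delivered: V = 8.7469 * 4*3600 = 125950 m^3
Step 4 — area served: A = V / (depth/1000) = 125950 / 0.093 = 1350000 m^2
Therefore the field area that can be irrigated = 1350000 m^2.


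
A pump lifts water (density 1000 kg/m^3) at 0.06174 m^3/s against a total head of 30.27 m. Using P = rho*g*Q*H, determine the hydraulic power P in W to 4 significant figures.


P = 1000 * 9.81 * 0.06174 * 30.27 = 18330 W
Therefore the hydraulic power P = 18330 W.


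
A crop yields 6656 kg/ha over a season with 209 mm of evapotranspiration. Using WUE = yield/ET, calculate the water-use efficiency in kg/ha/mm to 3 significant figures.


WUE = 6656 / 209 = 31.8 kg/ha/mm
Therefore the water-use efficiency = 31.8 kg/ha/mm.


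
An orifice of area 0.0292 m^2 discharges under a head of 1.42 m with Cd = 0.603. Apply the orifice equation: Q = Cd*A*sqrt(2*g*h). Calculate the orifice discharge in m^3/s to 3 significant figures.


Q = 0.603 * 0.0292 * sqrt(2*9.81*1.42) = 0.0929 m^3/s
Therefore the orifice discharge = 0.0929 m^3/s.


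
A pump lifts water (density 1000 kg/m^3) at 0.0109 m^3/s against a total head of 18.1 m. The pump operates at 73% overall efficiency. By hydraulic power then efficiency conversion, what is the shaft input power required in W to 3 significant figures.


Approach: apply hydraulic power then efficiency conversion, P = rho*g*Q*H; P_in = P/eta.
Step 1 — hydraulic power (P = rho*g*Q*H):
  P = 1000 * 9.81 * 0.0109 * 18.1 = 1935.4 W
Step 2 — input power: P_in = P/eta = 1935.4 / 0.73 = 2650 W
Therefore the shaft input power required = 2650 W.


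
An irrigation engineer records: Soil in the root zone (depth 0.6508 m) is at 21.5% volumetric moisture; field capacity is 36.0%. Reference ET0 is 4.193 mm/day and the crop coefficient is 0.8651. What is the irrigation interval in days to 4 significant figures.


Approach: apply soil-water budget scheduling, SMD = (FC-theta)/100*depth*1000; ETc = ET0*Kc; interval = SMD/ETc.
Step 1 — soil moisture deficit:
  SMD = (36.0 - 21.5)/100 * 0.6508 * 1000 = 94.3660 mm
Step 2 — daily crop ET (ETc = ET0*Kc):
  ETc = 4.193 * 0.8651 = 3.62736 mm/day
Step 3 — irrigation interval (SMD/ETc):
  interval = 94.3660 / 3.62736 = 26.02 days
Therefore the irrigation interval = 26.02 days.


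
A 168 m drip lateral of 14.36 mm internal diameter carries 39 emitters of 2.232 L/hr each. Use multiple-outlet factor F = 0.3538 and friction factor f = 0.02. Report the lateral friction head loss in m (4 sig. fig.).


Approach: apply Darcy-Weisbach with the multiple-outlet F-factor, Q = n*q/(3600*1000) m^3/s; v = Q/A; hf = F*f*(L/D)*(v^2/(2g)).
Q = 39*2.232/(3600*1000) = 2.41800e-05 m^3/s
A = pi*(14.36e-3/2)^2 = 1.61957e-04 m^2, so v = Q/A = 0.149299 m/s
hf = 0.3538*0.02*(168/0.01436)*(0.149299^2/(2*9.81)) = 0.09405 m
Therefore the lateral friction head loss = 0.09405 m.


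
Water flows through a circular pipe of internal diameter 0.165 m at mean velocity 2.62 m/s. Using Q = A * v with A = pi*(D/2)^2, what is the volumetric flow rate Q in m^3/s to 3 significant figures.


A = pi*(0.165/2)^2 = 0.021382 m^2
Q = 0.021382 * 2.62 = 0.0560 m^3/s
Therefore the volumetric flow rate Q = 0.0560 m^3/s.


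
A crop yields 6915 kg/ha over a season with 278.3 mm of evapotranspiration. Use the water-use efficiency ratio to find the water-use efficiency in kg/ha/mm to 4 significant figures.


Approach: apply the water-use efficiency ratio, WUE = yield/ET.
WUE = 6915 / 278.3 = 24.85 kg/ha/mm
Therefore the water-use efficiency = 24.85 kg/ha/mm.


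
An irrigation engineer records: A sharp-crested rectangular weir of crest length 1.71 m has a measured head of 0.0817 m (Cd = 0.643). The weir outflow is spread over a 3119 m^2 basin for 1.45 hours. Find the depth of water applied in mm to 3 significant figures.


Approach: apply the rectangular weir equation with a volume-to-depth conversion, Q = (2/3)*Cd*L*sqrt(2g)*H^1.5; d = Q*t/A * 1000.
Step 1 — weir discharge:
  Q = (2/3)*0.643*1.71*sqrt(2*9.81)*0.0817^1.5 = 0.075823 m^3/s
Step 2 — volume: V = 0.075823 * 1.45*3600 = 395.79 m^3
Step 3 — depth: d = V/A * 1000 = 395.79/3119 * 1000 = 127 mm
Therefore the depth of water applied = 127 mm.


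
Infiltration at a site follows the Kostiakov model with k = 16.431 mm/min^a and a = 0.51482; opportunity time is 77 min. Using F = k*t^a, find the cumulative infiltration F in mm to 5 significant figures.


F = 16.431 * 77^0.51482 = 153.77 mm
Therefore the cumulative infiltration F = 153.77 mm.


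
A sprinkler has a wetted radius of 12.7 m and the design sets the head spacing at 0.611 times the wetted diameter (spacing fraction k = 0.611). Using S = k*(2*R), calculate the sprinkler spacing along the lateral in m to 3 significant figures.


S = 0.611 * (2 * 12.7) = 15.5 m
Therefore the sprinkler spacing along the lateral = 15.5 m.


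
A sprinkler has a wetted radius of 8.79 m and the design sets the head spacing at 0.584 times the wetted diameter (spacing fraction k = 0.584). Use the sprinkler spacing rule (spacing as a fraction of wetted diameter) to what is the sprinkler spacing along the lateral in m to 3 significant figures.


Approach: apply the sprinkler spacing rule (spacing as a fraction of wetted diameter), S = k*(2*R).
S = 0.584 * (2 * 8.79) = 10.3 m
Therefore the sprinkler spacing along the lateral = 10.3 m.


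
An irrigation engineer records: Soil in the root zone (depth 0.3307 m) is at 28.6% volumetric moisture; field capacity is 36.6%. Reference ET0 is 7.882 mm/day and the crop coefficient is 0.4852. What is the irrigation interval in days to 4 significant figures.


Approach: apply soil-water budget scheduling, SMD = (FC-theta)/100*depth*1000; ETc = ET0*Kc; interval = SMD/ETc.
Step 1 — soil moisture deficit:
  SMD = (36.6 - 28.6)/100 * 0.3307 * 1000 = 26.4560 mm
Step 2 — daily crop ET (ETc = ET0*Kc):
  ETc = 7.882 * 0.4852 = 3.82435 mm/day
Step 3 — irrigation interval (SMD/ETc):
  interval = 26.4560 / 3.82435 = 6.918 days
Therefore the irrigation interval = 6.918 days.


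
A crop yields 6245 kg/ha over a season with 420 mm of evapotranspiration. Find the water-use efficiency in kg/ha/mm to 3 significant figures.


Approach: apply the water-use efficiency ratio, WUE = yield/ET.
WUE = 6245 / 420 = 14.9 kg/ha/mm
Therefore the water-use efficiency = 14.9 kg/ha/mm.


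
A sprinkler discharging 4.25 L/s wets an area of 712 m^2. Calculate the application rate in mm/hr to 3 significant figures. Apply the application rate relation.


Approach: apply the application rate relation, rate = (Q/A)*3600.
rate = (4.25 / 712) * 3600 = 21.5 mm/hr
Therefore the application rate = 21.5 mm/hr.


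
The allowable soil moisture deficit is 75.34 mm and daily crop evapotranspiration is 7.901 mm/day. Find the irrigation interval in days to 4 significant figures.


Approach: apply the irrigation interval relation, interval = SMD / ETc.
interval = 75.34 / 7.901 = 9.536 days
Therefore the irrigation interval = 9.536 days.


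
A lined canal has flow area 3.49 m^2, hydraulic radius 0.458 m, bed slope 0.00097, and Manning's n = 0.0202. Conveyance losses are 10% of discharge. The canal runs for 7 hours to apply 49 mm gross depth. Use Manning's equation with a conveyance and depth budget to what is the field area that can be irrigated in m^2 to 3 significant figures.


Approach: apply Manning's equation with a conveyance and depth budget, Q = (1/n)*A*R^(2/3)*S^(1/2); Q_field = Q*(1-loss); Area = Q_field*t/(d/1000).
Step 1 — canal discharge (Manning's equation):
  Q = (1/0.0202) * 3.49 * 0.458^(2/3) * 0.00097^(1/2) = 3.1972 m^3/s
Step 2 — delivered flow: Q_field = 3.1972*(1 - 10/100) = 2.8775 m^3/s
Step 3 — volume delivered: V = 2.8775 * 7*3600 = 72513 m^3
Step 4 — area served: A = V / (depth/1000) = 72513 / 0.049 = 1480000 m^2
Therefore the field area that can be irrigated = 1480000 m^2.


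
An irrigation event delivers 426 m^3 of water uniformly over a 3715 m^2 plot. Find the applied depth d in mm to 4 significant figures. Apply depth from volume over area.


Approach: apply depth from volume over area, d = (V/A)*1000.
d = (426 / 3715) * 1000 = 114.7 mm
Therefore the applied depth d = 114.7 mm.


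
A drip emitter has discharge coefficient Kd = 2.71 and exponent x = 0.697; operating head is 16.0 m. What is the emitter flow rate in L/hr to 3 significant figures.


Approach: apply the emitter characteristic equation, q = Kd * h^x.
q = 2.71 * 16.0^0.697 = 18.7 L/hr
Therefore the emitter flow rate = 18.7 L/hr.


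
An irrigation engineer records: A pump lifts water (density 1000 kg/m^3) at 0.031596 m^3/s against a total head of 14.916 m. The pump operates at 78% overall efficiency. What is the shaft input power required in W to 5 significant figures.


Approach: apply hydraulic power then efficiency conversion, P = rho*g*Q*H; P_in = P/eta.
Step 1 — hydraulic power (P = rho*g*Q*H):
  P = 1000 * 9.81 * 0.031596 * 14.916 = 4623.315 W
Step 2 — input power: P_in = P/eta = 4623.315 / 0.78 = 5927.3 W
Therefore the shaft input power required = 5927.3 W.


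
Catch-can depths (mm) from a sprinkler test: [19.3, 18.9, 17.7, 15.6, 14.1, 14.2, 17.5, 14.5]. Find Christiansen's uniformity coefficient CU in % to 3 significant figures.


Approach: apply Christiansen's uniformity coefficient, CU = (1 - mean_abs_deviation/mean)*100.
mean = 16.475 mm
mean |d_i - mean| = 1.8750 mm
CU = (1 - 1.8750/16.475)*100 = 88.6 %
Therefore Christiansen's uniformity coefficient CU = 88.6 %.


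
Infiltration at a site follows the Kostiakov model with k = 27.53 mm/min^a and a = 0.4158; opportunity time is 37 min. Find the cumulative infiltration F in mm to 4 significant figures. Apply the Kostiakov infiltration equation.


Approach: apply the Kostiakov infiltration equation, F = k*t^a.
F = 27.53 * 37^0.4158 = 123.6 mm
Therefore the cumulative infiltration F = 123.6 mm.


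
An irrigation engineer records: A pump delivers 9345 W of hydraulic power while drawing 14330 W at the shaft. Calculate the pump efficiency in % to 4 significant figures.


Approach: apply the efficiency ratio, eta = (P_out/P_in)*100.
eta = (9345 / 14330) * 100 = 65.21 %
Therefore the pump efficiency = 65.21 %.


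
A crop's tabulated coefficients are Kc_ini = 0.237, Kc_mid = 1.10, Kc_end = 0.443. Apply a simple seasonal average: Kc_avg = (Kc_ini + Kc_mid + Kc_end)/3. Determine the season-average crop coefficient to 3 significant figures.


Kc_avg = (0.237 + 1.10 + 0.443)/3 = 0.593
Therefore the season-average crop coefficient = 0.593.


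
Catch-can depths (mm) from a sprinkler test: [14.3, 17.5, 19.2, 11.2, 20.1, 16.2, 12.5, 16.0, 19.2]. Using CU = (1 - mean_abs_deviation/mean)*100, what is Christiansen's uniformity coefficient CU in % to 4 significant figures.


mean = 16.2444 mm
mean |d_i - mean| = 2.44938 mm
CU = (1 - 2.44938/16.2444)*100 = 84.92 %
Therefore Christiansen's uniformity coefficient CU = 84.92 %.


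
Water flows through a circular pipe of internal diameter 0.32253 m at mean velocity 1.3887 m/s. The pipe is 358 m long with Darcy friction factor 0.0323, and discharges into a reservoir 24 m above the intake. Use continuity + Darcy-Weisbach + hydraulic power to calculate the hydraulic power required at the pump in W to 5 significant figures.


Approach: apply continuity + Darcy-Weisbach + hydraulic power, Q = A*v; hf = f*(L/D)*(v^2/(2g)); H = static + hf; P = rho*g*Q*H.
Step 1 — flow rate (continuity, Q = A*v):
  A = pi*(0.32253/2)^2 = 0.08170152 m^2
  Q = 0.08170152 * 1.3887 = 0.1134589 m^3/s
Step 2 — friction head loss (Darcy-Weisbach):
  hf = 0.0323 * (358/0.32253) * (1.3887^2 / (2*9.81))
  hf = 3.523979 m
Step 3 — total head: H = 24 + 3.523979 = 27.52398 m
Step 4 — hydraulic power (P = rho*g*Q*H):
  P = 1000 * 9.81 * 0.1134589 * 27.52398 = 30635 W
Therefore the hydraulic power required at the pump = 30635 W.


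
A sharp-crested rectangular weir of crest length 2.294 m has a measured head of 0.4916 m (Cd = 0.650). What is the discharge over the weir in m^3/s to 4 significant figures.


Approach: apply the rectangular weir equation, Q = (2/3)*Cd*L*sqrt(2g)*H^1.5.
Q = (2/3)*0.650*2.294*sqrt(2*9.81)*0.4916^1.5 = 1.518 m^3/s
Therefore the discharge over the weir = 1.518 m^3/s.


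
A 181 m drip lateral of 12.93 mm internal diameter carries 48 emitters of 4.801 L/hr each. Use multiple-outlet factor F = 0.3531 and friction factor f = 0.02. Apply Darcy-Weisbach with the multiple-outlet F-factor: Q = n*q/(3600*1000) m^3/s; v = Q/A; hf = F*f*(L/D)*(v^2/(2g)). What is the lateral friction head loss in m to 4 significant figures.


Q = 48*4.801/(3600*1000) = 6.40133e-05 m^3/s
A = pi*(12.93e-3/2)^2 = 1.31307e-04 m^2, so v = Q/A = 0.487510 m/s
hf = 0.3531*0.02*(181/0.01293)*(0.487510^2/(2*9.81)) = 1.198 m
Therefore the lateral friction head loss = 1.198 m.


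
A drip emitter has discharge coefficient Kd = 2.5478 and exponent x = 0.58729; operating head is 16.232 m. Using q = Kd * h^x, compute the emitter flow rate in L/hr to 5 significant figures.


q = 2.5478 * 16.232^0.58729 = 13.092 L/hr
Therefore the emitter flow rate = 13.092 L/hr.


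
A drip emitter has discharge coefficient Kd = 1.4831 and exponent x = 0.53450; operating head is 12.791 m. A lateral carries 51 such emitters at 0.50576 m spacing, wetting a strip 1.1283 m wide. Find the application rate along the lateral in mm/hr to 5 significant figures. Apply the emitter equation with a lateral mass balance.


Approach: apply the emitter equation with a lateral mass balance, q = Kd*h^x; Q = n*q; rate = Q/(n*spacing*width).
Step 1 — single emitter flow (q = Kd*h^x):
  q = 1.4831 * 12.791^0.53450 = 5.791764 L/hr
Step 2 — total lateral flow: Q = 51 * 5.791764 = 295.3800 L/hr
Step 3 — wetted area: A = 51 * 0.50576 * 1.1283 = 29.10310 m^2
Step 4 — application rate: Q/A = 295.3800/29.10310 = 10.149 mm/hr
Therefore the application rate along the lateral = 10.149 mm/hr.


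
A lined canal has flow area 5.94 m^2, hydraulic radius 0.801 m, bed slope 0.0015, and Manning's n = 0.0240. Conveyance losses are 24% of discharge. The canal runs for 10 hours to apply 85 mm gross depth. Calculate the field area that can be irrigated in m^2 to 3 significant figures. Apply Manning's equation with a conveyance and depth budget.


Approach: apply Manning's equation with a conveyance and depth budget, Q = (1/n)*A*R^(2/3)*S^(1/2); Q_field = Q*(1-loss); Area = Q_field*t/(d/1000).
Step 1 — canal discharge (Manning's equation):
  Q = (1/0.0240) * 5.94 * 0.801^(2/3) * 0.0015^(1/2) = 8.2675 m^3/s
Step 2 — delivered flow: Q_field = 8.2675*(1 - 24/100) = 6.2833 m^3/s
Step 3 — volume delivered: V = 6.2833 * 10*3600 = 226200 m^3
Step 4 — area served: A = V / (depth/1000) = 226200 / 0.085 = 2660000 m^2
Therefore the field area that can be irrigated = 2660000 m^2.


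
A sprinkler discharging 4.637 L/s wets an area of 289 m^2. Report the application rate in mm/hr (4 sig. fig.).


Approach: apply the application rate relation, rate = (Q/A)*3600.
rate = (4.637 / 289) * 3600 = 57.76 mm/hr
Therefore the application rate = 57.76 mm/hr.


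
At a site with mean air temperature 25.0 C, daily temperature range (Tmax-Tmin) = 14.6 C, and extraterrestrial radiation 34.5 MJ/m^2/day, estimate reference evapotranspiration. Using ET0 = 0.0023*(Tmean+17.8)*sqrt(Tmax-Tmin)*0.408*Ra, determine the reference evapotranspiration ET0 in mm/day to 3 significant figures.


ET0 = 0.0023*(25.0+17.8)*sqrt(14.6)*0.408*34.5 = 5.29 mm/day
Therefore the reference evapotranspiration ET0 = 5.29 mm/day.


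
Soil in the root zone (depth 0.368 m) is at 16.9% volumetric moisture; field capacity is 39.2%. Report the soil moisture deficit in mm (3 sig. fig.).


Approach: apply the soil moisture deficit relation, SMD = (FC - theta)/100 * depth * 1000.
SMD = (39.2 - 16.9)/100 * 0.368 * 1000 = 82.1 mm
Therefore the soil moisture deficit = 82.1 mm.


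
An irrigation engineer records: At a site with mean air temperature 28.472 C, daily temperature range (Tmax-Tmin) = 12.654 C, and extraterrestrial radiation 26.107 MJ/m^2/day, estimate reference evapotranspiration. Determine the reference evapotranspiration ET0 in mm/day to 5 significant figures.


Approach: apply the Hargreaves-Samani method, ET0 = 0.0023*(Tmean+17.8)*sqrt(Tmax-Tmin)*0.408*Ra.
ET0 = 0.0023*(28.472+17.8)*sqrt(12.654)*0.408*26.107 = 4.0325 mm/day
Therefore the reference evapotranspiration ET0 = 4.0325 mm/day.


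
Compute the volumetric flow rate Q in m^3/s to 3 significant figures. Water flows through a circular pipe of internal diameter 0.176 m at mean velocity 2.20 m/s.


Approach: apply the continuity equation for pipe flow, Q = A * v with A = pi*(D/2)^2.
A = pi*(0.176/2)^2 = 0.024328 m^2
Q = 0.024328 * 2.20 = 0.0535 m^3/s
Therefore the volumetric flow rate Q = 0.0535 m^3/s.


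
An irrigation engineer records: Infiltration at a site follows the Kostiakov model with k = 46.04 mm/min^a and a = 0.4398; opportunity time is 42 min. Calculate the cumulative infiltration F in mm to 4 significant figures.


Approach: apply the Kostiakov infiltration equation, F = k*t^a.
F = 46.04 * 42^0.4398 = 238.3 mm
Therefore the cumulative infiltration F = 238.3 mm.


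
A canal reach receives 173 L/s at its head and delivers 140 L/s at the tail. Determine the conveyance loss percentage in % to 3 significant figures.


Approach: apply the conveyance loss ratio, loss% = ((Q_head - Q_tail)/Q_head)*100.
loss = ((173 - 140)/173)*100 = 19.1 %
Therefore the conveyance loss percentage = 19.1 %.


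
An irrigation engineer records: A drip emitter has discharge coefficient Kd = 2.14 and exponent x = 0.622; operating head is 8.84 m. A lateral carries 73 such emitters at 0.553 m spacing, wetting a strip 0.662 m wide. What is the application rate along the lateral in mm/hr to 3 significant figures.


Approach: apply the emitter equation with a lateral mass balance, q = Kd*h^x; Q = n*q; rate = Q/(n*spacing*width).
Step 1 — single emitter flow (q = Kd*h^x):
  q = 2.14 * 8.84^0.622 = 8.3006 L/hr
Step 2 — total lateral flow: Q = 73 * 8.3006 = 605.94 L/hr
Step 3 — wetted area: A = 73 * 0.553 * 0.662 = 26.724 m^2
Step 4 — application rate: Q/A = 605.94/26.724 = 22.7 mm/hr
Therefore the application rate along the lateral = 22.7 mm/hr.


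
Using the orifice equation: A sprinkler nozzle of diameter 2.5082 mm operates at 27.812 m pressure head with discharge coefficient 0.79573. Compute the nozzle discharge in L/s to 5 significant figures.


Approach: apply the orifice equation, Q = Cd*A*sqrt(2*g*h), A = pi*(d/2)^2.
A = pi*(2.5082e-3/2)^2 = 4.940993e-06 m^2
Q = 0.79573 * 4.940993e-06 * sqrt(2*9.81*27.812) * 1000 = 0.091843 L/s
Therefore the nozzle discharge = 0.091843 L/s.


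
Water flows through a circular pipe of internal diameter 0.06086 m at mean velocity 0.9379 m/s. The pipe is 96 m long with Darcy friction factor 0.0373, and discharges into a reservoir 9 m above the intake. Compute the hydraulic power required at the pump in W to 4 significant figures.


Approach: apply continuity + Darcy-Weisbach + hydraulic power, Q = A*v; hf = f*(L/D)*(v^2/(2g)); H = static + hf; P = rho*g*Q*H.
Step 1 — flow rate (continuity, Q = A*v):
  A = pi*(0.06086/2)^2 = 0.00290907 m^2
  Q = 0.00290907 * 0.9379 = 0.00272841 m^3/s
Step 2 — friction head loss (Darcy-Weisbach):
  hf = 0.0373 * (96/0.06086) * (0.9379^2 / (2*9.81))
  hf = 2.63792 m
Step 3 — total head: H = 9 + 2.63792 = 11.6379 m
Step 4 — hydraulic power (P = rho*g*Q*H):
  P = 1000 * 9.81 * 0.00272841 * 11.6379 = 311.5 W
Therefore the hydraulic power required at the pump = 311.5 W.
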